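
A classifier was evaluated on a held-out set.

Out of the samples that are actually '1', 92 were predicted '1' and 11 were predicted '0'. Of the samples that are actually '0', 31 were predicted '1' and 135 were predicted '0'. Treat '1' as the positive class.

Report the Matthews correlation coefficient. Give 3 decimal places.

0.689

MCC = (TP·TN − FP·FN) / √((TP+FP)(TP+FN)(TN+FP)(TN+FN))
Numerator = 92·135 − 31·11 = 12079
Denominator = √(123·103·166·146) = √307045884 = 17522.7248
MCC = 12079 / 17522.7248 = 0.689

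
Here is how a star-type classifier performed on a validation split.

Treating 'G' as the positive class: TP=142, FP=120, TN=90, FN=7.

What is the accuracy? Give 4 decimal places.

Accuracy = (TP+TN)/N = (142+90)/359 = 0.6462

0.6462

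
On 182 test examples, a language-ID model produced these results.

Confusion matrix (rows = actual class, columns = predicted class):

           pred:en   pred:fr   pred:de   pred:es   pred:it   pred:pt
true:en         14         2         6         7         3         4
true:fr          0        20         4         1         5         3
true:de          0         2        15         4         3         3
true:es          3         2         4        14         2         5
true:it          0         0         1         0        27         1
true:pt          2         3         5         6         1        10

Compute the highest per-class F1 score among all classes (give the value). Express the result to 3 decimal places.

Per-class F1 score (2·TP/(2·TP+FP+FN)):
  en: TP=14, FP=0+0+3+0+2=5, FN=2+6+7+3+4=22 → 28/55 = 0.5091
  fr: TP=20, FP=2+2+2+0+3=9, FN=0+4+1+5+3=13 → 40/62 = 0.6452
  de: TP=15, FP=6+4+4+1+5=20, FN=0+2+4+3+3=12 → 30/62 = 0.4839
  es: TP=14, FP=7+1+4+0+6=18, FN=3+2+4+2+5=16 → 28/62 = 0.4516
  it: TP=27, FP=3+5+3+2+1=14, FN=0+0+1+0+1=2 → 54/70 = 0.7714
  pt: TP=10, FP=4+3+3+5+1=16, FN=2+3+5+6+1=17 → 20/53 = 0.3774
Highest is class 'it' with F1 score = 0.771.

0.771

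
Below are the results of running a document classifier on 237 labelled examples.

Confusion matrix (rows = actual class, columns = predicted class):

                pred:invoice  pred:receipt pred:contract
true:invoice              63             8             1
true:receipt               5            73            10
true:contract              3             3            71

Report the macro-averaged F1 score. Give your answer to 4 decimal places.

0.8743

Per-class F1 score (2·TP/(2·TP+FP+FN)):
  invoice: TP=63, FP=5+3=8, FN=8+1=9 → 126/143 = 0.88112
  receipt: TP=73, FP=8+3=11, FN=5+10=15 → 146/172 = 0.84884
  contract: TP=71, FP=1+10=11, FN=3+3=6 → 142/159 = 0.89308
Macro-F1 score = mean = (0.88112 + 0.84884 + 0.89308) / 3 = 0.8743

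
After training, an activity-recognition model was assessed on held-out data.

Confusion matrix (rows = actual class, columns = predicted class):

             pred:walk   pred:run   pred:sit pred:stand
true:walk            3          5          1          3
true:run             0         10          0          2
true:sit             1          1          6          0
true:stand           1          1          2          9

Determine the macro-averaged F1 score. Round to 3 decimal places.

Per-class F1 score (2·TP/(2·TP+FP+FN)):
  walk: TP=3, FP=0+1+1=2, FN=5+1+3=9 → 6/17 = 0.3529
  run: TP=10, FP=5+1+1=7, FN=0+0+2=2 → 20/29 = 0.6897
  sit: TP=6, FP=1+0+2=3, FN=1+1+0=2 → 12/17 = 0.7059
  stand: TP=9, FP=3+2+0=5, FN=1+1+2=4 → 18/27 = 0.6667
Macro-F1 score = mean = (0.3529 + 0.6897 + 0.7059 + 0.6667) / 4 = 0.604

0.604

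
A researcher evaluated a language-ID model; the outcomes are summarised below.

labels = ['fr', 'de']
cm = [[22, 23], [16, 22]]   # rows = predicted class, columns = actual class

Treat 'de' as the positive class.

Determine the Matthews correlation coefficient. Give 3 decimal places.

MCC = (TP·TN − FP·FN) / √((TP+FP)(TP+FN)(TN+FP)(TN+FN))
Numerator = 22·22 − 16·23 = 116
Denominator = √(38·45·38·45) = √2924100 = 1710.0000
MCC = 116 / 1710.0000 = 0.068

0.068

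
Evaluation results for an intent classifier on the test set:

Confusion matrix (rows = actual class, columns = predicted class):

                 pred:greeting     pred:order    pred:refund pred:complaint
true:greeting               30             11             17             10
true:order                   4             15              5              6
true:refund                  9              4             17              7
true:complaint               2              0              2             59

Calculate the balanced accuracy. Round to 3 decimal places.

Balanced accuracy = mean of per-class recall.
  greeting: recall = 30/68 = 0.4412
  order: recall = 15/30 = 0.5000
  refund: recall = 17/37 = 0.4595
  complaint: recall = 59/63 = 0.9365
Mean = (0.4412 + 0.5000 + 0.4595 + 0.9365) / 4 = 0.584

0.584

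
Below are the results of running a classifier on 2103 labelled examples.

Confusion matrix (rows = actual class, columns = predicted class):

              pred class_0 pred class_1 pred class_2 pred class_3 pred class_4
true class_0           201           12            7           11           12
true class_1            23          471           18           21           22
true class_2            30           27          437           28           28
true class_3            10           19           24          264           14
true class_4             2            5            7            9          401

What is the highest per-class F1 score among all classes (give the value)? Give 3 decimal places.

Per-class F1 score (2·TP/(2·TP+FP+FN)):
  class_0: TP=201, FP=23+30+10+2=65, FN=12+7+11+12=42 → 402/509 = 0.7898
  class_1: TP=471, FP=12+27+19+5=63, FN=23+18+21+22=84 → 942/1089 = 0.8650
  class_2: TP=437, FP=7+18+24+7=56, FN=30+27+28+28=113 → 874/1043 = 0.8380
  class_3: TP=264, FP=11+21+28+9=69, FN=10+19+24+14=67 → 528/664 = 0.7952
  class_4: TP=401, FP=12+22+28+14=76, FN=2+5+7+9=23 → 802/901 = 0.8901
Highest is class 'class_4' with F1 score = 0.890.

0.890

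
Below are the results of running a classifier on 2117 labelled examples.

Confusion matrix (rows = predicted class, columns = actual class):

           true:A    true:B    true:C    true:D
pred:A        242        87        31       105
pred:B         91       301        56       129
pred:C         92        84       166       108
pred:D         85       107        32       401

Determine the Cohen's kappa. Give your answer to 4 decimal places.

Observed agreement pₒ = trace/N = 1110/2117 = 0.52433
Expected agreement pₑ = Σ (rowᵢ·colᵢ)/N² = (510·465 + 579·577 + 285·450 + 743·625)/2117² = 0.25969
κ = (pₒ − pₑ)/(1 − pₑ) = (0.52433 − 0.25969)/(1 − 0.25969) = 0.3575

0.3575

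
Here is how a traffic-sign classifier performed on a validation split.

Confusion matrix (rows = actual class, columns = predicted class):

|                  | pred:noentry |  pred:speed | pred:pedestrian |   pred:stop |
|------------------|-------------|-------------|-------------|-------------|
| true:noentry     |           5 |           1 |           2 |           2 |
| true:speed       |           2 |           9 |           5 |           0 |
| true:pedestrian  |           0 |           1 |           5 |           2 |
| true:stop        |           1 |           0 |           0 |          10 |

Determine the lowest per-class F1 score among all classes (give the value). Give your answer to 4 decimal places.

0.5000

Per-class F1 score (2·TP/(2·TP+FP+FN)):
  noentry: TP=5, FP=2+0+1=3, FN=1+2+2=5 → 10/18 = 0.55556
  speed: TP=9, FP=1+1+0=2, FN=2+5+0=7 → 18/27 = 0.66667
  pedestrian: TP=5, FP=2+5+0=7, FN=0+1+2=3 → 10/20 = 0.50000
  stop: TP=10, FP=2+0+2=4, FN=1+0+0=1 → 20/25 = 0.80000
Lowest is class 'pedestrian' with F1 score = 0.5000.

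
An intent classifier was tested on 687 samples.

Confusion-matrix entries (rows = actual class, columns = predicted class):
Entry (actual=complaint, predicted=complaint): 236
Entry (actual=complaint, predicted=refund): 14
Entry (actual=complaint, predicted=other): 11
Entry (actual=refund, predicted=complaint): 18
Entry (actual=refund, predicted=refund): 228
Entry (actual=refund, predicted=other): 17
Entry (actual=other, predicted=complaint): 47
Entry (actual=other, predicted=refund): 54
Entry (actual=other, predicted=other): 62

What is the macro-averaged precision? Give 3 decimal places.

Per-class precision (TP/(TP+FP)):
  complaint: TP=236, FP=18+47=65 → 236/301 = 0.7841
  refund: TP=228, FP=14+54=68 → 228/296 = 0.7703
  other: TP=62, FP=11+17=28 → 62/90 = 0.6889
Macro-precision = mean = (0.7841 + 0.7703 + 0.6889) / 3 = 0.748

0.748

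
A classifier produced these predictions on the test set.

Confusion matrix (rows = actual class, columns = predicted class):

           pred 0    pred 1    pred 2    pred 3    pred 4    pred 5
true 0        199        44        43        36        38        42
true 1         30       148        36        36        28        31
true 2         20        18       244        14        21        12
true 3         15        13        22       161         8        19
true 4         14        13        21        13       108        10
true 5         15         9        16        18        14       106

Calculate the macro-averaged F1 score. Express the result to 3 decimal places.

0.583

Per-class F1 score (2·TP/(2·TP+FP+FN)):
  0: TP=199, FP=30+20+15+14+15=94, FN=44+43+36+38+42=203 → 398/695 = 0.5727
  1: TP=148, FP=44+18+13+13+9=97, FN=30+36+36+28+31=161 → 296/554 = 0.5343
  2: TP=244, FP=43+36+22+21+16=138, FN=20+18+14+21+12=85 → 488/711 = 0.6864
  3: TP=161, FP=36+36+14+13+18=117, FN=15+13+22+8+19=77 → 322/516 = 0.6240
  4: TP=108, FP=38+28+21+8+14=109, FN=14+13+21+13+10=71 → 216/396 = 0.5455
  5: TP=106, FP=42+31+12+19+10=114, FN=15+9+16+18+14=72 → 212/398 = 0.5327
Macro-F1 score = mean = (0.5727 + 0.5343 + 0.6864 + 0.6240 + 0.5455 + 0.5327) / 6 = 0.583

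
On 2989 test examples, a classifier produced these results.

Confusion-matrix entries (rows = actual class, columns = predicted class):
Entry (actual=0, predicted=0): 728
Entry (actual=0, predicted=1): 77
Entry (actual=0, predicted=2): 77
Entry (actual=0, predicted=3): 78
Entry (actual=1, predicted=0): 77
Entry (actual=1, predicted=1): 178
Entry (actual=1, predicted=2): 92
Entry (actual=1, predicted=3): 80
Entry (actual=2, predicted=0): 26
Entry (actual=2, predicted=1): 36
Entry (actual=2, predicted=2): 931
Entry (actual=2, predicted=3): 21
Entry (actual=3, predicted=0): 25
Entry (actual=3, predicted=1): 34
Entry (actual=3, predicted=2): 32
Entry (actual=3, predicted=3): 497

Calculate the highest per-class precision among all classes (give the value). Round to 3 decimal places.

0.850

Per-class precision (TP/(TP+FP)):
  0: TP=728, FP=77+26+25=128 → 728/856 = 0.8505
  1: TP=178, FP=77+36+34=147 → 178/325 = 0.5477
  2: TP=931, FP=77+92+32=201 → 931/1132 = 0.8224
  3: TP=497, FP=78+80+21=179 → 497/676 = 0.7352
Highest is class '0' with precision = 0.850.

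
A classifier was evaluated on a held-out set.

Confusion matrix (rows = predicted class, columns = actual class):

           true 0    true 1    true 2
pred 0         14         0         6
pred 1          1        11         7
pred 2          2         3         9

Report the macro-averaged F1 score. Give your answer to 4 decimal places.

Per-class F1 score (2·TP/(2·TP+FP+FN)):
  0: TP=14, FP=0+6=6, FN=1+2=3 → 28/37 = 0.75676
  1: TP=11, FP=1+7=8, FN=0+3=3 → 22/33 = 0.66667
  2: TP=9, FP=2+3=5, FN=6+7=13 → 18/36 = 0.50000
Macro-F1 score = mean = (0.75676 + 0.66667 + 0.50000) / 3 = 0.6411

0.6411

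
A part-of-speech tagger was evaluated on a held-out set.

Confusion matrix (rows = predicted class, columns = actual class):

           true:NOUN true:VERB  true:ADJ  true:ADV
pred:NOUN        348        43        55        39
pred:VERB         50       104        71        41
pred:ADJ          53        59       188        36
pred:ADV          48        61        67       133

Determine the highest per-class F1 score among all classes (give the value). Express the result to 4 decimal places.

Per-class F1 score (2·TP/(2·TP+FP+FN)):
  NOUN: TP=348, FP=43+55+39=137, FN=50+53+48=151 → 696/984 = 0.70732
  VERB: TP=104, FP=50+71+41=162, FN=43+59+61=163 → 208/533 = 0.39024
  ADJ: TP=188, FP=53+59+36=148, FN=55+71+67=193 → 376/717 = 0.52441
  ADV: TP=133, FP=48+61+67=176, FN=39+41+36=116 → 266/558 = 0.47670
Highest is class 'NOUN' with F1 score = 0.7073.

0.7073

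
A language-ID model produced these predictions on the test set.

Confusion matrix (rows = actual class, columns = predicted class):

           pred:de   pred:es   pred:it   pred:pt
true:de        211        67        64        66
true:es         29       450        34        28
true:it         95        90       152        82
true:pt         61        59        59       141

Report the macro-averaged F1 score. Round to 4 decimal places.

0.5327

Per-class F1 score (2·TP/(2·TP+FP+FN)):
  de: TP=211, FP=29+95+61=185, FN=67+64+66=197 → 422/804 = 0.52488
  es: TP=450, FP=67+90+59=216, FN=29+34+28=91 → 900/1207 = 0.74565
  it: TP=152, FP=64+34+59=157, FN=95+90+82=267 → 304/728 = 0.41758
  pt: TP=141, FP=66+28+82=176, FN=61+59+59=179 → 282/637 = 0.44270
Macro-F1 score = mean = (0.52488 + 0.74565 + 0.41758 + 0.44270) / 4 = 0.5327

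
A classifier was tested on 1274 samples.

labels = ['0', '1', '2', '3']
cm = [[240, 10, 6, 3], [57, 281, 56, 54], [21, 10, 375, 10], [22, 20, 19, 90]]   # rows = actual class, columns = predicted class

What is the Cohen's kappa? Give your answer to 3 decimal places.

Observed agreement pₒ = trace/N = 986/1274 = 0.7739
Expected agreement pₑ = Σ (rowᵢ·colᵢ)/N² = (259·340 + 448·321 + 416·456 + 151·157)/1274² = 0.2743
κ = (pₒ − pₑ)/(1 − pₑ) = (0.7739 − 0.2743)/(1 − 0.2743) = 0.688

0.688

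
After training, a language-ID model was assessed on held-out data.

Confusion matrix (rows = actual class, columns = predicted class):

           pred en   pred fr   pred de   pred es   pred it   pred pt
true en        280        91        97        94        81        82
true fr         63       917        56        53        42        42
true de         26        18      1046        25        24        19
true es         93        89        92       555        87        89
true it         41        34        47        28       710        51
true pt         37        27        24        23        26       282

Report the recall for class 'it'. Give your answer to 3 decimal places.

Treat 'it' as positive and all other classes as negative.
recall = TP/(TP+FN).
it: TP=710, FN=41+34+47+28+51=201 → 710/911 = 0.7794

0.779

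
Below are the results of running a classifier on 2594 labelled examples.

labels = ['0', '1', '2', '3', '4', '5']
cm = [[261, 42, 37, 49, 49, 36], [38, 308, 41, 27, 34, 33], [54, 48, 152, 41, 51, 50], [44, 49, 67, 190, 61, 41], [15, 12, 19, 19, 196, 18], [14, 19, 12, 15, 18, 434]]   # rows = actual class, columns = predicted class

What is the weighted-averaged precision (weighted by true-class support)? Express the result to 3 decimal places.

0.591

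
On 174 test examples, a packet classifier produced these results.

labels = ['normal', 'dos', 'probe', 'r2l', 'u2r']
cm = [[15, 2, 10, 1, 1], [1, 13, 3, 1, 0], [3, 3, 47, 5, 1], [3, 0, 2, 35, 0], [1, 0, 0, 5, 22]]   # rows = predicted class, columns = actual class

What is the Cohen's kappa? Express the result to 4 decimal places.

Observed agreement pₒ = trace/N = 132/174 = 0.75862
Expected agreement pₑ = Σ (rowᵢ·colᵢ)/N² = (23·29 + 18·18 + 62·59 + 47·40 + 24·28)/174² = 0.23785
κ = (pₒ − pₑ)/(1 − pₑ) = (0.75862 − 0.23785)/(1 − 0.23785) = 0.6833

0.6833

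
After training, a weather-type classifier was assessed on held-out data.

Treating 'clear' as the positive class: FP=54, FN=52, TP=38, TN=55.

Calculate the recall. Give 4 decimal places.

Recall = TP/(TP+FN) = 38/(38+52) = 38/90 = 0.4222

0.4222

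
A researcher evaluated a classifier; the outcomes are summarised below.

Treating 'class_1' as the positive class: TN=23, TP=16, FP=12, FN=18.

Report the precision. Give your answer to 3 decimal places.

Precision = TP/(TP+FP) = 16/(16+12) = 16/28 = 0.571

0.571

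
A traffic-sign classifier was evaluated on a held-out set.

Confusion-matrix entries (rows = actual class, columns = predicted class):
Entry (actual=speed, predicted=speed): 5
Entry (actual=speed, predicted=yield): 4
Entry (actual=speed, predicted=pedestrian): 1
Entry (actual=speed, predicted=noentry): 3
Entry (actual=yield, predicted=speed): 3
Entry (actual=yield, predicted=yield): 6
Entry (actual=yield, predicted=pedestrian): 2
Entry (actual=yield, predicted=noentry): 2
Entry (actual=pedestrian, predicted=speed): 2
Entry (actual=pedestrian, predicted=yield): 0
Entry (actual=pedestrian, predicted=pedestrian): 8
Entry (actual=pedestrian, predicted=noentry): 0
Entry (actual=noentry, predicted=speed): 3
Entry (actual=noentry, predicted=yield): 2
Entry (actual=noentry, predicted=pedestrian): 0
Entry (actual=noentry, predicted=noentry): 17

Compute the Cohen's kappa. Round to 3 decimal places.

0.478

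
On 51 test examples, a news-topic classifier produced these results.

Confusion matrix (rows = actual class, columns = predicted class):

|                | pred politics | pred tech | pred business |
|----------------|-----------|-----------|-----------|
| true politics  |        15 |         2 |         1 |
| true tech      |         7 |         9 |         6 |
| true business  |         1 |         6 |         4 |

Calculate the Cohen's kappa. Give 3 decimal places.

0.307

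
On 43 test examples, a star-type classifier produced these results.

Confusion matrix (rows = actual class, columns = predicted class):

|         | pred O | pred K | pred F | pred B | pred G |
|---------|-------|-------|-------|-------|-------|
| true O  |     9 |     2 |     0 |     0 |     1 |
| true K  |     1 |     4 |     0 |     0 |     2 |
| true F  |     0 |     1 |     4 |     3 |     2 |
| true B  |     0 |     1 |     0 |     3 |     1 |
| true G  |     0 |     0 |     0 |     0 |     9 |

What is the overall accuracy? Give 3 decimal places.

0.674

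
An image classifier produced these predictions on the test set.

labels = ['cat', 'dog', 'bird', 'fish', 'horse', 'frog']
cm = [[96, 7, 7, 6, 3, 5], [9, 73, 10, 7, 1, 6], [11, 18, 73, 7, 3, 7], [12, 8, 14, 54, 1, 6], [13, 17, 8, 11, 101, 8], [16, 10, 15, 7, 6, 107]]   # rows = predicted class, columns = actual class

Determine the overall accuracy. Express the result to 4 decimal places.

Accuracy = trace / total = (96+73+73+54+101+107=504) / 763 = 504/763 = 0.6606

0.6606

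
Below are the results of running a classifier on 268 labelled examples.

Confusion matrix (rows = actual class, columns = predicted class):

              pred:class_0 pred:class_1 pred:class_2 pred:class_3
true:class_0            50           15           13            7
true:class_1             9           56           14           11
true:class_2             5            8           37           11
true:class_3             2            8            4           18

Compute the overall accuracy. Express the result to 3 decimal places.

Accuracy = trace / total = (50+56+37+18=161) / 268 = 161/268 = 0.601

0.601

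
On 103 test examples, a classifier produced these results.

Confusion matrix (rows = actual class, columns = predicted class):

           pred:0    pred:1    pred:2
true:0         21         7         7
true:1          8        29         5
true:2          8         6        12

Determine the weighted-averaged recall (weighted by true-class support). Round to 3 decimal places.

0.602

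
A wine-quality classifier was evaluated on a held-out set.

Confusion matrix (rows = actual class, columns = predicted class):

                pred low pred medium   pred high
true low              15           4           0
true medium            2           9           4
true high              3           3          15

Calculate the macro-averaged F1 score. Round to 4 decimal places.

0.7000

Per-class F1 score (2·TP/(2·TP+FP+FN)):
  low: TP=15, FP=2+3=5, FN=4+0=4 → 30/39 = 0.76923
  medium: TP=9, FP=4+3=7, FN=2+4=6 → 18/31 = 0.58065
  high: TP=15, FP=0+4=4, FN=3+3=6 → 30/40 = 0.75000
Macro-F1 score = mean = (0.76923 + 0.58065 + 0.75000) / 3 = 0.7000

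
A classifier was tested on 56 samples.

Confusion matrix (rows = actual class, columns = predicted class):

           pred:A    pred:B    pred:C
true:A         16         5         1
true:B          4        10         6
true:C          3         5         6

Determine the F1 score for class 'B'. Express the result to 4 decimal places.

Take TP from the diagonal, FP from the rest of the 'B' prediction marginal, FN from the rest of the 'B' actual marginal.
F1 score = 2·TP/(2·TP+FP+FN).
B: TP=10, FP=5+5=10, FN=4+6=10 → 20/40 = 0.50000

0.5000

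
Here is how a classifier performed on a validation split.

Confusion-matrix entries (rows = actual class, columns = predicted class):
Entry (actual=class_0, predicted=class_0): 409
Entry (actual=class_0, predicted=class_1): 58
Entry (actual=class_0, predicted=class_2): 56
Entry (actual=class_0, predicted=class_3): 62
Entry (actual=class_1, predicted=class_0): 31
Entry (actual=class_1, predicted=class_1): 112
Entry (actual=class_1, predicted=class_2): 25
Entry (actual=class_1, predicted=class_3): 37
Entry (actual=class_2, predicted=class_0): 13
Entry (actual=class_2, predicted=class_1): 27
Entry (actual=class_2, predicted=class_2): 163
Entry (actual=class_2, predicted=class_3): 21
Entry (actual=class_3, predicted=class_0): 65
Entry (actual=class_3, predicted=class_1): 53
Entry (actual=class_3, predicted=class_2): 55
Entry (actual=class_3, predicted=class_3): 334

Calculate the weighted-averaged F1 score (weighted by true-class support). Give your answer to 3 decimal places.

Per-class F1 score (2·TP/(2·TP+FP+FN)):
  class_0: TP=409, FP=31+13+65=109, FN=58+56+62=176 → 818/1103 = 0.7416
  class_1: TP=112, FP=58+27+53=138, FN=31+25+37=93 → 224/455 = 0.4923
  class_2: TP=163, FP=56+25+55=136, FN=13+27+21=61 → 326/523 = 0.6233
  class_3: TP=334, FP=62+37+21=120, FN=65+53+55=173 → 668/961 = 0.6951
Weighted-F1 score = Σ (supportᵢ/N)·F1 scoreᵢ with N=1521: (585/1521)·0.7416 + (205/1521)·0.4923 + (224/1521)·0.6233 + (507/1521)·0.6951 = 0.675

0.675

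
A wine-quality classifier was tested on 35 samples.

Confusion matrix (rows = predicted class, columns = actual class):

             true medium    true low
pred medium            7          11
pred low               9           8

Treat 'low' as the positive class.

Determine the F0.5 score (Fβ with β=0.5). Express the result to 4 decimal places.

0.4598

Fβ = (1+β²)·TP / ((1+β²)·TP + β²·FN + FP), with β²=1/4
= 1.25·8 / (1.25·8 + 0.25·11 + 9) = 0.4598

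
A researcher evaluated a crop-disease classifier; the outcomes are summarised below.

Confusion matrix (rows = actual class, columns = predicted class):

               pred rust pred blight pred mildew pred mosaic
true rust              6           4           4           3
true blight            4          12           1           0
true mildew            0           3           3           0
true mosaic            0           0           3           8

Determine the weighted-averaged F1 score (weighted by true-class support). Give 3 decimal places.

Per-class F1 score (2·TP/(2·TP+FP+FN)):
  rust: TP=6, FP=4+0+0=4, FN=4+4+3=11 → 12/27 = 0.4444
  blight: TP=12, FP=4+3+0=7, FN=4+1+0=5 → 24/36 = 0.6667
  mildew: TP=3, FP=4+1+3=8, FN=0+3+0=3 → 6/17 = 0.3529
  mosaic: TP=8, FP=3+0+0=3, FN=0+0+3=3 → 16/22 = 0.7273
Weighted-F1 score = Σ (supportᵢ/N)·F1 scoreᵢ with N=51: (17/51)·0.4444 + (17/51)·0.6667 + (6/51)·0.3529 + (11/51)·0.7273 = 0.569

0.569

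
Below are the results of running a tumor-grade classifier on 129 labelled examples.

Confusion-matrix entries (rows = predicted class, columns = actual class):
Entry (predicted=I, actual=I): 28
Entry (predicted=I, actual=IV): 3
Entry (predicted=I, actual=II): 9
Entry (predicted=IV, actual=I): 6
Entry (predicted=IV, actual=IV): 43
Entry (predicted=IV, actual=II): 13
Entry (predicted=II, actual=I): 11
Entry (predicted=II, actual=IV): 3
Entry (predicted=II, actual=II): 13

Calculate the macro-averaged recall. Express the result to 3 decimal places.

0.624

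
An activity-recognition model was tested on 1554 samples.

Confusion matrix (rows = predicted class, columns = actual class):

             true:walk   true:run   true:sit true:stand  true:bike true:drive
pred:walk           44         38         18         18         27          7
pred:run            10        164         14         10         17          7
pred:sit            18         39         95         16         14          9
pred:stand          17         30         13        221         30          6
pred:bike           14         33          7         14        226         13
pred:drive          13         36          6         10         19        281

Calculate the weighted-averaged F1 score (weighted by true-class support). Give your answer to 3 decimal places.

0.663

Per-class F1 score (2·TP/(2·TP+FP+FN)):
  walk: TP=44, FP=38+18+18+27+7=108, FN=10+18+17+14+13=72 → 88/268 = 0.3284
  run: TP=164, FP=10+14+10+17+7=58, FN=38+39+30+33+36=176 → 328/562 = 0.5836
  sit: TP=95, FP=18+39+16+14+9=96, FN=18+14+13+7+6=58 → 190/344 = 0.5523
  stand: TP=221, FP=17+30+13+30+6=96, FN=18+10+16+14+10=68 → 442/606 = 0.7294
  bike: TP=226, FP=14+33+7+14+13=81, FN=27+17+14+30+19=107 → 452/640 = 0.7063
  drive: TP=281, FP=13+36+6+10+19=84, FN=7+7+9+6+13=42 → 562/688 = 0.8169
Weighted-F1 score = Σ (supportᵢ/N)·F1 scoreᵢ with N=1554: (116/1554)·0.3284 + (340/1554)·0.5836 + (153/1554)·0.5523 + (289/1554)·0.7294 + (333/1554)·0.7063 + (323/1554)·0.8169 = 0.663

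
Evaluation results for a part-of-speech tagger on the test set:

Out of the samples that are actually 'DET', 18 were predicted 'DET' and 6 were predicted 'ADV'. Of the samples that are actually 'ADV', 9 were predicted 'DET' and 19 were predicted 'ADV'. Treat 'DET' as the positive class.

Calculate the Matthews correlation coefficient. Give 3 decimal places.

0.428

MCC = (TP·TN − FP·FN) / √((TP+FP)(TP+FN)(TN+FP)(TN+FN))
Numerator = 18·19 − 9·6 = 288
Denominator = √(27·24·28·25) = √453600 = 673.4983
MCC = 288 / 673.4983 = 0.428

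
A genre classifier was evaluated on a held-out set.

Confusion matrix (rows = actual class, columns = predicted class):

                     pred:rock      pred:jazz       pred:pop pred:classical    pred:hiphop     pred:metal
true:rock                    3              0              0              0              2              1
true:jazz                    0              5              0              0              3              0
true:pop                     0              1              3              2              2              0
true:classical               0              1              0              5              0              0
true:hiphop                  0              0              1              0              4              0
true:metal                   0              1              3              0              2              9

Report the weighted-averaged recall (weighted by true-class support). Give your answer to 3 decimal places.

0.604

Per-class recall (TP/(TP+FN)):
  rock: TP=3, FN=0+0+0+2+1=3 → 3/6 = 0.5000
  jazz: TP=5, FN=0+0+0+3+0=3 → 5/8 = 0.6250
  pop: TP=3, FN=0+1+2+2+0=5 → 3/8 = 0.3750
  classical: TP=5, FN=0+1+0+0+0=1 → 5/6 = 0.8333
  hiphop: TP=4, FN=0+0+1+0+0=1 → 4/5 = 0.8000
  metal: TP=9, FN=0+1+3+0+2=6 → 9/15 = 0.6000
Weighted-recall = Σ (supportᵢ/N)·recallᵢ with N=48: (6/48)·0.5000 + (8/48)·0.6250 + (8/48)·0.3750 + (6/48)·0.8333 + (5/48)·0.8000 + (15/48)·0.6000 = 0.604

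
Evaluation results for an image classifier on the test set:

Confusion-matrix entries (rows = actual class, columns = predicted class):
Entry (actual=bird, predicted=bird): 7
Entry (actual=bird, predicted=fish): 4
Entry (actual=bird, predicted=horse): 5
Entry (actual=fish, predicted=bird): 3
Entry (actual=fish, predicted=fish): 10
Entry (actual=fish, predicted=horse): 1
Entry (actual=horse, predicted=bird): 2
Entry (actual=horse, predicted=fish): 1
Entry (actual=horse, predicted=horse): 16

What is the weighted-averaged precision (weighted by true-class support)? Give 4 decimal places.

Per-class precision (TP/(TP+FP)):
  bird: TP=7, FP=3+2=5 → 7/12 = 0.58333
  fish: TP=10, FP=4+1=5 → 10/15 = 0.66667
  horse: TP=16, FP=5+1=6 → 16/22 = 0.72727
Weighted-precision = Σ (supportᵢ/N)·precisionᵢ with N=49: (16/49)·0.58333 + (14/49)·0.66667 + (19/49)·0.72727 = 0.6630

0.6630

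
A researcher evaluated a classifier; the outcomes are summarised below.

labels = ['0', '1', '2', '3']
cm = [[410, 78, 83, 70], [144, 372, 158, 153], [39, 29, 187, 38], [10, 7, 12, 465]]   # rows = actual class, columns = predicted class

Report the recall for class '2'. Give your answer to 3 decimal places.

0.638

One-vs-rest for '2': TP = diagonal; FP = other classes predicted '2'; FN = '2' predicted as other.
recall = TP/(TP+FN).
2: TP=187, FN=39+29+38=106 → 187/293 = 0.6382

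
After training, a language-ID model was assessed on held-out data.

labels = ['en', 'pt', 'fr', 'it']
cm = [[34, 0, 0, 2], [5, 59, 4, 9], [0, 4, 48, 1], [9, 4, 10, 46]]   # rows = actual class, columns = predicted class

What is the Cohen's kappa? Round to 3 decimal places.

Observed agreement pₒ = trace/N = 187/235 = 0.7957
Expected agreement pₑ = Σ (rowᵢ·colᵢ)/N² = (36·48 + 77·67 + 53·62 + 69·58)/235² = 0.2567
κ = (pₒ − pₑ)/(1 − pₑ) = (0.7957 − 0.2567)/(1 − 0.2567) = 0.725

0.725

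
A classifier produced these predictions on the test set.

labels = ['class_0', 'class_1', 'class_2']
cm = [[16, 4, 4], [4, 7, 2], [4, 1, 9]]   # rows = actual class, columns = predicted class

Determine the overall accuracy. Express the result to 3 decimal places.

Accuracy = trace / total = (16+7+9=32) / 51 = 32/51 = 0.627

0.627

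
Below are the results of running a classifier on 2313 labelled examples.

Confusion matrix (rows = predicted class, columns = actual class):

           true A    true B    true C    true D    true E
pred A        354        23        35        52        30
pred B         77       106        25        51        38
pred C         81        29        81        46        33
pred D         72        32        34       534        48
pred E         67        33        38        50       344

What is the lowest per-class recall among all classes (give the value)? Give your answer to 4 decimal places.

Per-class recall (TP/(TP+FN)):
  A: TP=354, FN=77+81+72+67=297 → 354/651 = 0.54378
  B: TP=106, FN=23+29+32+33=117 → 106/223 = 0.47534
  C: TP=81, FN=35+25+34+38=132 → 81/213 = 0.38028
  D: TP=534, FN=52+51+46+50=199 → 534/733 = 0.72851
  E: TP=344, FN=30+38+33+48=149 → 344/493 = 0.69777
Lowest is class 'C' with recall = 0.3803.

0.3803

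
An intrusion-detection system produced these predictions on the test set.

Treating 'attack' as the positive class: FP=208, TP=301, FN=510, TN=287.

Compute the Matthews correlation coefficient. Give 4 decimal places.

-0.0488

MCC = (TP·TN − FP·FN) / √((TP+FP)(TP+FN)(TN+FP)(TN+FN))
Numerator = 301·287 − 208·510 = -19693
Denominator = √(509·811·495·797) = √162855397485 = 403553.4630
MCC = -19693 / 403553.4630 = -0.0488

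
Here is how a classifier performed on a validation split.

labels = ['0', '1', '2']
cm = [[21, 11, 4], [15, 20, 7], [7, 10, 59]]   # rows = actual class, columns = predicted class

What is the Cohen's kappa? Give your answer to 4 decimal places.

0.4502

Observed agreement pₒ = trace/N = 100/154 = 0.64935
Expected agreement pₑ = Σ (rowᵢ·colᵢ)/N² = (36·43 + 42·41 + 76·70)/154² = 0.36220
κ = (pₒ − pₑ)/(1 − pₑ) = (0.64935 − 0.36220)/(1 − 0.36220) = 0.4502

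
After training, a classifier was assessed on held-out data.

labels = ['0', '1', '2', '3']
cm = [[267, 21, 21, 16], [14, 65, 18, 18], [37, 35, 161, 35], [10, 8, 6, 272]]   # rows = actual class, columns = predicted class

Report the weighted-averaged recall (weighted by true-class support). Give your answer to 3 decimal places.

Per-class recall (TP/(TP+FN)):
  0: TP=267, FN=21+21+16=58 → 267/325 = 0.8215
  1: TP=65, FN=14+18+18=50 → 65/115 = 0.5652
  2: TP=161, FN=37+35+35=107 → 161/268 = 0.6007
  3: TP=272, FN=10+8+6=24 → 272/296 = 0.9189
Weighted-recall = Σ (supportᵢ/N)·recallᵢ with N=1004: (325/1004)·0.8215 + (115/1004)·0.5652 + (268/1004)·0.6007 + (296/1004)·0.9189 = 0.762

0.762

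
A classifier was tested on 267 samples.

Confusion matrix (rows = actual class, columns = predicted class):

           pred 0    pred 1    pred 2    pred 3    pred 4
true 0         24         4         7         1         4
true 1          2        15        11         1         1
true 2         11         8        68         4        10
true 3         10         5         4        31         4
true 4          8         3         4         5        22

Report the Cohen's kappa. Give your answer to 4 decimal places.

Observed agreement pₒ = trace/N = 160/267 = 0.59925
Expected agreement pₑ = Σ (rowᵢ·colᵢ)/N² = (40·55 + 30·35 + 101·94 + 54·42 + 42·41)/267² = 0.23473
κ = (pₒ − pₑ)/(1 − pₑ) = (0.59925 − 0.23473)/(1 − 0.23473) = 0.4763

0.4763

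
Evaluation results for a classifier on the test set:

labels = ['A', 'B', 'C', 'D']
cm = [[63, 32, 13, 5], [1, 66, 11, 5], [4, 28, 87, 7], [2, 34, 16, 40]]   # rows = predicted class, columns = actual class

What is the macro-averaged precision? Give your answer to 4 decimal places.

0.6195

Per-class precision (TP/(TP+FP)):
  A: TP=63, FP=32+13+5=50 → 63/113 = 0.55752
  B: TP=66, FP=1+11+5=17 → 66/83 = 0.79518
  C: TP=87, FP=4+28+7=39 → 87/126 = 0.69048
  D: TP=40, FP=2+34+16=52 → 40/92 = 0.43478
Macro-precision = mean = (0.55752 + 0.79518 + 0.69048 + 0.43478) / 4 = 0.6195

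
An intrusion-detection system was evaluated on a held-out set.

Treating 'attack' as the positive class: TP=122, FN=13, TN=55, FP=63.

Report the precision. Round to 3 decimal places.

Precision = TP/(TP+FP) = 122/(122+63) = 122/185 = 0.659

0.659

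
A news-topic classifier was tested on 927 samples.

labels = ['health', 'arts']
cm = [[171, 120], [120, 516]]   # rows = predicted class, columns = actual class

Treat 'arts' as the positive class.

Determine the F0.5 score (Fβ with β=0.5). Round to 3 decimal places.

0.811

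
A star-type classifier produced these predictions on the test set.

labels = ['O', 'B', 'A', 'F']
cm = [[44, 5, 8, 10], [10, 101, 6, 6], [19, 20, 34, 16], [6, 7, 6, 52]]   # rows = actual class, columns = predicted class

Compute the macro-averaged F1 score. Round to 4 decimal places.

Per-class F1 score (2·TP/(2·TP+FP+FN)):
  O: TP=44, FP=10+19+6=35, FN=5+8+10=23 → 88/146 = 0.60274
  B: TP=101, FP=5+20+7=32, FN=10+6+6=22 → 202/256 = 0.78906
  A: TP=34, FP=8+6+6=20, FN=19+20+16=55 → 68/143 = 0.47552
  F: TP=52, FP=10+6+16=32, FN=6+7+6=19 → 104/155 = 0.67097
Macro-F1 score = mean = (0.60274 + 0.78906 + 0.47552 + 0.67097) / 4 = 0.6346

0.6346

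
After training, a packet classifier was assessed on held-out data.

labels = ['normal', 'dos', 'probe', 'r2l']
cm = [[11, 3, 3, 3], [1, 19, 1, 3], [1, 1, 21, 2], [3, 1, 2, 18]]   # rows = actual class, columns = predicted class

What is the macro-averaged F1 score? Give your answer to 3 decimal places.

0.733

Per-class F1 score (2·TP/(2·TP+FP+FN)):
  normal: TP=11, FP=1+1+3=5, FN=3+3+3=9 → 22/36 = 0.6111
  dos: TP=19, FP=3+1+1=5, FN=1+1+3=5 → 38/48 = 0.7917
  probe: TP=21, FP=3+1+2=6, FN=1+1+2=4 → 42/52 = 0.8077
  r2l: TP=18, FP=3+3+2=8, FN=3+1+2=6 → 36/50 = 0.7200
Macro-F1 score = mean = (0.6111 + 0.7917 + 0.8077 + 0.7200) / 4 = 0.733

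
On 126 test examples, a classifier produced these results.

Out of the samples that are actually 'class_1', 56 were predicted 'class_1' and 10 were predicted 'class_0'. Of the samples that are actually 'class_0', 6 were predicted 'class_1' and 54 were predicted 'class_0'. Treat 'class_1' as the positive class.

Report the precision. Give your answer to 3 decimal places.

0.903

Precision = TP/(TP+FP) = 56/(56+6) = 56/62 = 0.903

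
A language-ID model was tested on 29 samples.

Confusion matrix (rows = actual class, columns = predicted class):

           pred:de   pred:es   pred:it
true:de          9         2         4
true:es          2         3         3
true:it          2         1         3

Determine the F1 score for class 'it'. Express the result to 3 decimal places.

Treat 'it' as positive and all other classes as negative.
F1 score = 2·TP/(2·TP+FP+FN).
it: TP=3, FP=4+3=7, FN=2+1=3 → 6/16 = 0.3750

0.375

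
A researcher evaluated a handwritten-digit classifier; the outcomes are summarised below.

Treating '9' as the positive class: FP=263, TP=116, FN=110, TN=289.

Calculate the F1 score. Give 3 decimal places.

Precision = TP/(TP+FP) = 116/379 = 0.3061
Recall = TP/(TP+FN) = 116/226 = 0.5133
F1 = 2·TP/(2·TP+FP+FN) = 232/605 = 0.383

0.383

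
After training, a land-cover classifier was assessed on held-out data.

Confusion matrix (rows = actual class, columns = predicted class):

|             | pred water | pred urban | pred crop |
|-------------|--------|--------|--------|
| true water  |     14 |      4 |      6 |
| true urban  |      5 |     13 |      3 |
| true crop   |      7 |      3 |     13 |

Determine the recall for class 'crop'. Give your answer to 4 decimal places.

0.5652

recall = TP/(TP+FN).
crop: TP=13, FN=7+3=10 → 13/23 = 0.56522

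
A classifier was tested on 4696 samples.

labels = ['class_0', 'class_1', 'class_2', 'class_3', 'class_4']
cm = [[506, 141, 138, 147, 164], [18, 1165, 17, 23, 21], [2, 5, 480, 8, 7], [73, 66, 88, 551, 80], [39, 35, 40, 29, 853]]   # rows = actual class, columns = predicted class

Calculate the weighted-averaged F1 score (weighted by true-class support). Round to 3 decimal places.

Per-class F1 score (2·TP/(2·TP+FP+FN)):
  class_0: TP=506, FP=18+2+73+39=132, FN=141+138+147+164=590 → 1012/1734 = 0.5836
  class_1: TP=1165, FP=141+5+66+35=247, FN=18+17+23+21=79 → 2330/2656 = 0.8773
  class_2: TP=480, FP=138+17+88+40=283, FN=2+5+8+7=22 → 960/1265 = 0.7589
  class_3: TP=551, FP=147+23+8+29=207, FN=73+66+88+80=307 → 1102/1616 = 0.6819
  class_4: TP=853, FP=164+21+7+80=272, FN=39+35+40+29=143 → 1706/2121 = 0.8043
Weighted-F1 score = Σ (supportᵢ/N)·F1 scoreᵢ with N=4696: (1096/4696)·0.5836 + (1244/4696)·0.8773 + (502/4696)·0.7589 + (858/4696)·0.6819 + (996/4696)·0.8043 = 0.745

0.745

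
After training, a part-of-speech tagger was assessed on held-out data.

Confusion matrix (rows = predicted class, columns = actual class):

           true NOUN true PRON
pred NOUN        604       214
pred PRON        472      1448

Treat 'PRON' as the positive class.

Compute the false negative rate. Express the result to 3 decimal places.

FNR = FN/(FN+TP) = 214/(214+1448) = 0.129

0.129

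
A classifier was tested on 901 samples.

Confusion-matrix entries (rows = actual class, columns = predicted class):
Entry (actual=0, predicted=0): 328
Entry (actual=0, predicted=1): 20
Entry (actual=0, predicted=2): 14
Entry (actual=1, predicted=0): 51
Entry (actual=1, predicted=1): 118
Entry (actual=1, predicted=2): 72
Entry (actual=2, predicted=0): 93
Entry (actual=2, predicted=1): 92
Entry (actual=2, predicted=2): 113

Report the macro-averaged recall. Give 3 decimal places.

Per-class recall (TP/(TP+FN)):
  0: TP=328, FN=20+14=34 → 328/362 = 0.9061
  1: TP=118, FN=51+72=123 → 118/241 = 0.4896
  2: TP=113, FN=93+92=185 → 113/298 = 0.3792
Macro-recall = mean = (0.9061 + 0.4896 + 0.3792) / 3 = 0.592

0.592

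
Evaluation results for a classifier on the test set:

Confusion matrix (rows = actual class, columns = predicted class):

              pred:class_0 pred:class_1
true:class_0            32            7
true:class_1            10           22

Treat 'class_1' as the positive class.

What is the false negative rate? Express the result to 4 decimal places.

0.3125

FNR = FN/(FN+TP) = 10/(10+22) = 0.3125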